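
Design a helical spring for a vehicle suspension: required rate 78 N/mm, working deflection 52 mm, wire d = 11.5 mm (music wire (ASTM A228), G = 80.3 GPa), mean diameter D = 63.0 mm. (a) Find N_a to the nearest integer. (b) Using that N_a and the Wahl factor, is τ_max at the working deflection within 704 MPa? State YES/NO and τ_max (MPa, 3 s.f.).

(a) 9 coils; (b) YES, τ_max = 548 MPa

N_a = Gd⁴/(8D³k) = (80.3×10³)(11.5⁴)/(8·63.0³·78) = 9.001 → N_a = 9
Actual rate k = Gd⁴/(8D³·9) = 78.01 N/mm
Working load F = kδ = 78.01·52 = 4056.5 N
C = 63.0/11.5 = 5.4783; K_W = (4C−1)/(4C−4)+0.615/C = 1.2797
τ_max = K_W·8FD/(πd³) = 1.2797·427.9 = 547.6 MPa
τ_max ≤ 704 MPa → acceptable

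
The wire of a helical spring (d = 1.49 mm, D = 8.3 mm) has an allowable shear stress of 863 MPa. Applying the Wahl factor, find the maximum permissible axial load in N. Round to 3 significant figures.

C = D/d = 8.3/1.49 = 5.5705
K_W = (4C−1)/(4C−4) + 0.615/C = 21.282/18.282 + 0.1104 = 1.2745
τ_max = K·8FD/(πd³) → F_max = τ_allow·πd³/(8DK)
F_max = 863·π·1.49³/(8·8.3·1.2745) = 8968.5/84.627 = 105.98 N

106 N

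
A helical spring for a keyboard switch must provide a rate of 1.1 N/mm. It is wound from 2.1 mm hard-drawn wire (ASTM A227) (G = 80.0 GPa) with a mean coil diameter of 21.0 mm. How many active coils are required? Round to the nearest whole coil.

N_a = Gd⁴/(8D³k) = (80.0×10³ × 2.1⁴)/(8 × 21.0³ × 1.1)
    = 1.55585e+06 / 81496.8 = 19.09 → 19 coils

19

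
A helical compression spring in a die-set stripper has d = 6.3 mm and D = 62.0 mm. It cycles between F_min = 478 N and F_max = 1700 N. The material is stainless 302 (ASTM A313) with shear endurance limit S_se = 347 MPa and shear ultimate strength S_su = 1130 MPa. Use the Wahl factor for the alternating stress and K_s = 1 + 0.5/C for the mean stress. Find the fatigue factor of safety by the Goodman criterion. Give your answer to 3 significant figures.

0.522

C = D/d = 62.0/6.3 = 9.8413; K_W = (4C−1)/(4C−4)+0.615/C = 1.1473; K_s = 1+0.5/C = 1.0508
F_a = (F_max−F_min)/2 = 611 N; F_m = (F_max+F_min)/2 = 1089 N
τ_a = K_W·8F_aD/(πd³) = 1.1473 × 385.79 = 442.63 MPa
τ_m = K_s·8F_mD/(πd³) = 1.0508 × 687.6 = 722.54 MPa
Goodman: 1/n_f = τ_a/S_se + τ_m/S_su = 442.63/347 + 722.54/1130 = 1.27558 + 0.63941 = 1.915
n_f = 1/1.915 = 0.5222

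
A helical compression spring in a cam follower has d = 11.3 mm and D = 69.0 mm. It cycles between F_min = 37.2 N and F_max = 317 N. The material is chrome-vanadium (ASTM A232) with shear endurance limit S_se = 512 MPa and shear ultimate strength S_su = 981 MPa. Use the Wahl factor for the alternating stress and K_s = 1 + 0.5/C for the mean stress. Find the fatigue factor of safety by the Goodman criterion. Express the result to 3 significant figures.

C = D/d = 69.0/11.3 = 6.1062; K_W = (4C−1)/(4C−4)+0.615/C = 1.2476; K_s = 1+0.5/C = 1.0819
F_a = (F_max−F_min)/2 = 139.9 N; F_m = (F_max+F_min)/2 = 177.1 N
τ_a = K_W·8F_aD/(πd³) = 1.2476 × 17.036 = 21.254 MPa
τ_m = K_s·8F_mD/(πd³) = 1.0819 × 21.566 = 23.332 MPa
Goodman: 1/n_f = τ_a/S_se + τ_m/S_su = 21.254/512 + 23.332/981 = 0.04151 + 0.02378 = 0.065296
n_f = 1/0.065296 = 15.31

15.3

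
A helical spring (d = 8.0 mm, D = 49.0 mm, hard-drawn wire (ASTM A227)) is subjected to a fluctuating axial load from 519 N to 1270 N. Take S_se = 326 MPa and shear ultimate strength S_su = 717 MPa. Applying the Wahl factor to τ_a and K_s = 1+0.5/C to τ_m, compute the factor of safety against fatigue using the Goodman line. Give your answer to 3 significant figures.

1.47

C = D/d = 49.0/8.0 = 6.1250; K_W = (4C−1)/(4C−4)+0.615/C = 1.2467; K_s = 1+0.5/C = 1.0816
F_a = (F_max−F_min)/2 = 375.5 N; F_m = (F_max+F_min)/2 = 894.5 N
τ_a = K_W·8F_aD/(πd³) = 1.2467 × 91.512 = 114.09 MPa
τ_m = K_s·8F_mD/(πd³) = 1.0816 × 218 = 235.79 MPa
Goodman: 1/n_f = τ_a/S_se + τ_m/S_su = 114.09/326 + 235.79/717 = 0.34998 + 0.32886 = 0.67883
n_f = 1/0.67883 = 1.473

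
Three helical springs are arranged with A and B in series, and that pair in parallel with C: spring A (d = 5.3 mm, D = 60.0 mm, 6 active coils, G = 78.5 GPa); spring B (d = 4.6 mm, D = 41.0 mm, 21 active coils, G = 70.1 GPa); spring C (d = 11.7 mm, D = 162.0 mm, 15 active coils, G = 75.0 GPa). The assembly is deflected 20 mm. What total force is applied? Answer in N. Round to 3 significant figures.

k_A = Gd⁴/(8D³N_a) = (78.5×10³)(5.3⁴)/(8·60.0³·6) = 5.9742 N/mm
k_B = Gd⁴/(8D³N_a) = (70.1×10³)(4.6⁴)/(8·41.0³·21) = 2.7107 N/mm
k_C = Gd⁴/(8D³N_a) = (75.0×10³)(11.7⁴)/(8·162.0³·15) = 2.7547 N/mm
Springs A,B series: k_AB = 1/(1/5.9742+1/2.7107) = 1.8647 N/mm; parallel with C: k_eq = 1.8647+2.7547 = 4.6194 N/mm
F = k_eq·δ = 4.6194·20 = 92.388 N

92.4 N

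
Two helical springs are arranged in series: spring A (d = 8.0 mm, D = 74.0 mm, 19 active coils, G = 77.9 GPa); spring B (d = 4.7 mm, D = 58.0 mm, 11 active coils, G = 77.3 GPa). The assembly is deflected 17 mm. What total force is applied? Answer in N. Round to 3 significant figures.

26.2 N

k_A = Gd⁴/(8D³N_a) = (77.9×10³)(8.0⁴)/(8·74.0³·19) = 5.1803 N/mm
k_B = Gd⁴/(8D³N_a) = (77.3×10³)(4.7⁴)/(8·58.0³·11) = 2.1969 N/mm
Series: 1/k_eq = 1/5.1803 + 1/2.1969 = 0.64823; k_eq = 1.5427 N/mm
F = k_eq·δ = 1.5427·17 = 26.225 N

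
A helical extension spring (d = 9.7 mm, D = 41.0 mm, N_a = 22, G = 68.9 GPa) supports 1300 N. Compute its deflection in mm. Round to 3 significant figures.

k = Gd⁴/(8D³N_a) = (68.9×10³)(9.7⁴)/(8·41.0³·22) = 50.285 N/mm
δ = F/k = 1300 / 50.285 = 25.852 mm

25.9 mm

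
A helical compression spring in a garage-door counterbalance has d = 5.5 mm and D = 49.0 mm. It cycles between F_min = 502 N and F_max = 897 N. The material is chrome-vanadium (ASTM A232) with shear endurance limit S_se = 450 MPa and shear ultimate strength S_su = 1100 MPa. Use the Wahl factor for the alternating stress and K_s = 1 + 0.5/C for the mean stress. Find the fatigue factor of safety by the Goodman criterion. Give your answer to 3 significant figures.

1.13

C = D/d = 49.0/5.5 = 8.9091; K_W = (4C−1)/(4C−4)+0.615/C = 1.1639; K_s = 1+0.5/C = 1.0561
F_a = (F_max−F_min)/2 = 197.5 N; F_m = (F_max+F_min)/2 = 699.5 N
τ_a = K_W·8F_aD/(πd³) = 1.1639 × 148.12 = 172.39 MPa
τ_m = K_s·8F_mD/(πd³) = 1.0561 × 524.61 = 554.05 MPa
Goodman: 1/n_f = τ_a/S_se + τ_m/S_su = 172.39/450 + 554.05/1100 = 0.38309 + 0.50368 = 0.88677
n_f = 1/0.88677 = 1.128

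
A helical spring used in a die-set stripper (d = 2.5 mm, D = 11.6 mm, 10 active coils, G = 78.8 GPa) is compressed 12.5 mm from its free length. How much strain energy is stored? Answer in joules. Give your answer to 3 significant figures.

k = Gd⁴/(8D³N_a) = (78.8×10³)(2.5⁴)/(8·11.6³·10) = 24.65 N/mm
U = ½kδ² = 0.5 × 24.65 × 12.5² = 1925.8 N·mm = 1.9258 J

1.93 J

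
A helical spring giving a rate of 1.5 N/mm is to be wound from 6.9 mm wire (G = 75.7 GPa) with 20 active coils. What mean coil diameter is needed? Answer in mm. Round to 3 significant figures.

D = (Gd⁴/(8N_a·k))^(1/3) = (75.7×10³·6.9⁴/(8·20·1.5))^(1/3)
  = (714959)^(1/3) = 89.4184 mm

89.4 mm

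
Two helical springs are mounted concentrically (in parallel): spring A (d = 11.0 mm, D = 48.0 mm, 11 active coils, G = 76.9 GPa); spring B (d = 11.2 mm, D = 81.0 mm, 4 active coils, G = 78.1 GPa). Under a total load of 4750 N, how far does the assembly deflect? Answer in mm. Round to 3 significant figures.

25.3 mm

k_A = Gd⁴/(8D³N_a) = (76.9×10³)(11.0⁴)/(8·48.0³·11) = 115.69 N/mm
k_B = Gd⁴/(8D³N_a) = (78.1×10³)(11.2⁴)/(8·81.0³·4) = 72.263 N/mm
Parallel: k_eq = 115.69 + 72.263 = 187.95 N/mm
δ = F/k_eq = 4750/187.95 = 25.272 mm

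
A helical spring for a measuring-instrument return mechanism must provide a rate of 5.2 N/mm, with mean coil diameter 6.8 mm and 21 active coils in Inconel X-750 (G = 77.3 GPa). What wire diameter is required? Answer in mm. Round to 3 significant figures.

1.37 mm

d = (8D³N_a·k / G)^(1/4) = (8·6.8³·21·5.2 / (77.3×10³))^0.25
  = (3.5535)^0.25 = 1.3730 mm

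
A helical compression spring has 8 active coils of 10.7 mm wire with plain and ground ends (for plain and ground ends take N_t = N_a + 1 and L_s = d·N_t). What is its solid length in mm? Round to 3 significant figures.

plain and ground ends: N_t = N_a + 1 = 8 + 1 = 9
L_s = d·N_t = 10.7 × 9 = 96.3 mm

96.3 mm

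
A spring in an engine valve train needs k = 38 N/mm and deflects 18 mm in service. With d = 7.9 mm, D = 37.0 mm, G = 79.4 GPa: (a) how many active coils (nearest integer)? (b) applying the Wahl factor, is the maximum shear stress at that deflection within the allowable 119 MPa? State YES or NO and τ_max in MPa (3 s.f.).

(a) 20 coils; (b) NO, τ_max = 175 MPa

N_a = Gd⁴/(8D³k) = (79.4×10³)(7.9⁴)/(8·37.0³·38) = 20.08 → N_a = 20
Actual rate k = Gd⁴/(8D³·20) = 38.16 N/mm
Working load F = kδ = 38.16·18 = 686.87 N
C = 37.0/7.9 = 4.6835; K_W = (4C−1)/(4C−4)+0.615/C = 1.3349
τ_max = K_W·8FD/(πd³) = 1.3349·131.26 = 175.22 MPa
τ_max > 119 MPa → exceeds allowable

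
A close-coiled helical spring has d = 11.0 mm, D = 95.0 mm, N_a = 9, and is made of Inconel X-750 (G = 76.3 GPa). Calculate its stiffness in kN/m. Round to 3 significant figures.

18.1 kN/m

k = Gd⁴/(8D³N_a) = (76.3×10³ × 11.0⁴) / (8 × 95.0³ × 9)
  = 1.11711e+09 / 6.1731e+07 = 18.096 N/mm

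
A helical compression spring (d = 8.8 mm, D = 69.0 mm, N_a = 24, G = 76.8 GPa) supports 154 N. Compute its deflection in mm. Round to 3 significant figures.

k = Gd⁴/(8D³N_a) = (76.8×10³)(8.8⁴)/(8·69.0³·24) = 7.302 N/mm
δ = F/k = 154 / 7.302 = 21.09 mm

21.1 mm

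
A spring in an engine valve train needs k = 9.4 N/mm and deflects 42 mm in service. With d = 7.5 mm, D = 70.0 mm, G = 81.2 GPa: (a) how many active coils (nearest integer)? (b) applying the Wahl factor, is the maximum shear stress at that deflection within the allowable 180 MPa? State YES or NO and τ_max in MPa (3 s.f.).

N_a = Gd⁴/(8D³k) = (81.2×10³)(7.5⁴)/(8·70.0³·9.4) = 9.961 → N_a = 10
Actual rate k = Gd⁴/(8D³·10) = 9.363 N/mm
Working load F = kδ = 9.363·42 = 393.25 N
C = 70.0/7.5 = 9.3333; K_W = (4C−1)/(4C−4)+0.615/C = 1.1559
τ_max = K_W·8FD/(πd³) = 1.1559·166.16 = 192.06 MPa
τ_max > 180 MPa → exceeds allowable

(a) 10 coils; (b) NO, τ_max = 192 MPa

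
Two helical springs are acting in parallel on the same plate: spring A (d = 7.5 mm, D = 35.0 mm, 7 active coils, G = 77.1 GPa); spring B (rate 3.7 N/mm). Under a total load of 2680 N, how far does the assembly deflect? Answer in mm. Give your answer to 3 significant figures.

k_A = Gd⁴/(8D³N_a) = (77.1×10³)(7.5⁴)/(8·35.0³·7) = 101.6 N/mm
Parallel: k_eq = 101.6 + 3.7 = 105.3 N/mm
δ = F/k_eq = 2680/105.3 = 25.45 mm

25.5 mm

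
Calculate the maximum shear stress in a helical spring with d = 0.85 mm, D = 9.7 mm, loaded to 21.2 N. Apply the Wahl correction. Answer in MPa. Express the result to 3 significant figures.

960 MPa

Spring index C = D/d = 9.7/0.85 = 11.4118
K_W = (4C−1)/(4C−4) + 0.615/C = 44.647/41.647 + 0.0539 = 1.1259
τ₀ = 8FD/(πd³) = 8·21.2·9.7/(π·0.85³) = 1645.12/1.9293 = 852.69 MPa
τ_max = K·τ₀ = 1.1259 × 852.69 = 960.07 MPa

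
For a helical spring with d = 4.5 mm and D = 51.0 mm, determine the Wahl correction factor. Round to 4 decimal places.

C = D/d = 51.0/4.5 = 11.3333
K_W = (4C−1)/(4C−4) + 0.615/C = 44.333/41.333 + 0.0543 = 1.1268

1.1268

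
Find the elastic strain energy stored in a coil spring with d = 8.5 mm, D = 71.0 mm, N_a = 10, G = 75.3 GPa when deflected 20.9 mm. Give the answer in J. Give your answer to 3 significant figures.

k = Gd⁴/(8D³N_a) = (75.3×10³)(8.5⁴)/(8·71.0³·10) = 13.728 N/mm
U = ½kδ² = 0.5 × 13.728 × 20.9² = 2998.3 N·mm = 2.9983 J

3.00 J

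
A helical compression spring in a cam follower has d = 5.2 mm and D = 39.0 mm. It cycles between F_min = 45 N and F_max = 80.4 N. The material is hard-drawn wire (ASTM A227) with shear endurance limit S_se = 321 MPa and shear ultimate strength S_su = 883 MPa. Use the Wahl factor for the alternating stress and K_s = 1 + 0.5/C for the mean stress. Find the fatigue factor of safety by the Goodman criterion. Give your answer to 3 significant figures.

9.99

C = D/d = 39.0/5.2 = 7.5000; K_W = (4C−1)/(4C−4)+0.615/C = 1.1974; K_s = 1+0.5/C = 1.0667
F_a = (F_max−F_min)/2 = 17.7 N; F_m = (F_max+F_min)/2 = 62.7 N
τ_a = K_W·8F_aD/(πd³) = 1.1974 × 12.502 = 14.969 MPa
τ_m = K_s·8F_mD/(πd³) = 1.0667 × 44.286 = 47.238 MPa
Goodman: 1/n_f = τ_a/S_se + τ_m/S_su = 14.969/321 + 47.238/883 = 0.04663 + 0.05350 = 0.10013
n_f = 1/0.10013 = 9.987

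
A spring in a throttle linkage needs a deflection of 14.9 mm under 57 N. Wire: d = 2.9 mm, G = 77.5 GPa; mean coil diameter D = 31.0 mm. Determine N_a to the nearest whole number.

6

Required rate k = F/δ = 57/14.9 = 3.8255 N/mm
N_a = Gd⁴/(8D³k) = (77.5×10³ × 2.9⁴)/(8 × 31.0³ × 3.8255)
    = 5.48143e+06 / 911725 = 6.012 → 6 coils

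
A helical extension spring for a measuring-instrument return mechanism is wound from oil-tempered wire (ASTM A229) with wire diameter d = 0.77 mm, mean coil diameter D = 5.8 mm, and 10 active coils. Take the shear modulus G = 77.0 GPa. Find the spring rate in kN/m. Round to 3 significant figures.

k = Gd⁴/(8D³N_a) = (77.0×10³ × 0.77⁴) / (8 × 5.8³ × 10)
  = 27067.8 / 15609 = 1.7341 N/mm

1.73 kN/m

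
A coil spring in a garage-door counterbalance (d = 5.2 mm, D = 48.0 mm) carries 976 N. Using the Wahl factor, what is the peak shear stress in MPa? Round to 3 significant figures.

982 MPa

Spring index C = D/d = 48.0/5.2 = 9.2308
K_W = (4C−1)/(4C−4) + 0.615/C = 35.923/32.923 + 0.0666 = 1.1577
τ₀ = 8FD/(πd³) = 8·976·48.0/(π·5.2³) = 374784/441.73 = 848.44 MPa
τ_max = K·τ₀ = 1.1577 × 848.44 = 982.28 MPa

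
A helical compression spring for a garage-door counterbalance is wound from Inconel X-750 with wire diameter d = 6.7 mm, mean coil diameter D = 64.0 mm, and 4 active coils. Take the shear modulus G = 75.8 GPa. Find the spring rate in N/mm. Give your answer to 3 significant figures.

18.2 N/mm

k = Gd⁴/(8D³N_a) = (75.8×10³ × 6.7⁴) / (8 × 64.0³ × 4)
  = 1.52745e+08 / 8.38861e+06 = 18.209 N/mm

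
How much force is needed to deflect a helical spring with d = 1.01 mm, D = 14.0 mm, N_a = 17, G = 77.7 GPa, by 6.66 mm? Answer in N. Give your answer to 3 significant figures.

k = Gd⁴/(8D³N_a) = (77.7×10³)(1.01⁴)/(8·14.0³·17) = 0.21666 N/mm
F = k·δ = 0.21666 × 6.66 = 1.443 N

1.44 N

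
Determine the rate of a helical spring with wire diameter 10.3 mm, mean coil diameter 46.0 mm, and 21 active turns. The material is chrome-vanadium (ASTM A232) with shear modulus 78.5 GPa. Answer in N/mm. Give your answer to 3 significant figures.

k = Gd⁴/(8D³N_a) = (78.5×10³ × 10.3⁴) / (8 × 46.0³ × 21)
  = 8.83524e+08 / 1.63524e+07 = 54.03 N/mm

54.0 N/mm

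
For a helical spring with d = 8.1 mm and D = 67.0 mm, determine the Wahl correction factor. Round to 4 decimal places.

1.1775

C = D/d = 67.0/8.1 = 8.2716
K_W = (4C−1)/(4C−4) + 0.615/C = 32.086/29.086 + 0.0744 = 1.1775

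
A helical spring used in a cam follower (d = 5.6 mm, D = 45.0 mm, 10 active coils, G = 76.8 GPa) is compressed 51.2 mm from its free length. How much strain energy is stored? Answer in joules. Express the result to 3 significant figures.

13.6 J

k = Gd⁴/(8D³N_a) = (76.8×10³)(5.6⁴)/(8·45.0³·10) = 10.361 N/mm
U = ½kδ² = 0.5 × 10.361 × 51.2² = 13580 N·mm = 13.58 J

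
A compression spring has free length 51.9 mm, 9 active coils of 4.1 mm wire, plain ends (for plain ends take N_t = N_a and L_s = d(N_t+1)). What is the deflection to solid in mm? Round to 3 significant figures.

N_t = 9; L_s = 4.1·10 = 41 mm
δ_solid = L₀ − L_s = 51.9 − 41 = 10.9 mm

10.9 mm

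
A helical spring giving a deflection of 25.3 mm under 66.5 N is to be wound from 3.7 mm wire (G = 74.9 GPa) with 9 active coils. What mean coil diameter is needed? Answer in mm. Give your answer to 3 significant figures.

Required rate k = F/δ = 66.5/25.3 = 2.6285 N/mm
D = (Gd⁴/(8N_a·k))^(1/3) = (74.9×10³·3.7⁴/(8·9·2.6285))^(1/3)
  = (74174.6)^(1/3) = 42.0164 mm

42.0 mm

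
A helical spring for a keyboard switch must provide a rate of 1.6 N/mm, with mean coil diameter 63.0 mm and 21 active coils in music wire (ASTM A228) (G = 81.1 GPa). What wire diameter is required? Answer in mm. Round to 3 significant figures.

d = (8D³N_a·k / G)^(1/4) = (8·63.0³·21·1.6 / (81.1×10³))^0.25
  = (828.76)^0.25 = 5.3655 mm

5.37 mm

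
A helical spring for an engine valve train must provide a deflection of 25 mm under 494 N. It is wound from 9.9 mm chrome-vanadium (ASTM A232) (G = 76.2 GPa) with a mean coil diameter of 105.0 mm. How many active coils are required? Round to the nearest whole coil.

Required rate k = F/δ = 494/25 = 19.76 N/mm
N_a = Gd⁴/(8D³k) = (76.2×10³ × 9.9⁴)/(8 × 105.0³ × 19.76)
    = 7.31974e+08 / 1.82997e+08 = 4 → 4 coils

4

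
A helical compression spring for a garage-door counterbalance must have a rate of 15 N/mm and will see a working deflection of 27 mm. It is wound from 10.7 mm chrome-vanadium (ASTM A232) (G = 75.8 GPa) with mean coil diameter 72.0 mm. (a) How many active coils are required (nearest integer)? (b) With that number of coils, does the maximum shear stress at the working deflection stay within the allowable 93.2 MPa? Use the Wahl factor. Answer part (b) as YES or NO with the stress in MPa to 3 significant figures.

(a) 22 coils; (b) YES, τ_max = 74.7 MPa

N_a = Gd⁴/(8D³k) = (75.8×10³)(10.7⁴)/(8·72.0³·15) = 22.18 → N_a = 22
Actual rate k = Gd⁴/(8D³·22) = 15.125 N/mm
Working load F = kδ = 15.125·27 = 408.37 N
C = 72.0/10.7 = 6.7290; K_W = (4C−1)/(4C−4)+0.615/C = 1.2223
τ_max = K_W·8FD/(πd³) = 1.2223·61.119 = 74.707 MPa
τ_max ≤ 93.2 MPa → acceptable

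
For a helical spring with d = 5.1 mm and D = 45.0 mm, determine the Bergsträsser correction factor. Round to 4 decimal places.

C = D/d = 45.0/5.1 = 8.8235
K_B = (4C+2)/(4C−3) = 37.294/32.294 = 1.1548

1.1548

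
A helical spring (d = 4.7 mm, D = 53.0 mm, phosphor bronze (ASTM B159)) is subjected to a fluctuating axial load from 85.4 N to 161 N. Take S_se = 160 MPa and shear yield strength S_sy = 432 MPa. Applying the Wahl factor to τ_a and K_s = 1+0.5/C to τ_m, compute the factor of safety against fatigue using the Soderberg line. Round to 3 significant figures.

1.36

C = D/d = 53.0/4.7 = 11.2766; K_W = (4C−1)/(4C−4)+0.615/C = 1.1275; K_s = 1+0.5/C = 1.0443
F_a = (F_max−F_min)/2 = 37.8 N; F_m = (F_max+F_min)/2 = 123.2 N
τ_a = K_W·8F_aD/(πd³) = 1.1275 × 49.138 = 55.404 MPa
τ_m = K_s·8F_mD/(πd³) = 1.0443 × 160.15 = 167.25 MPa
Soderberg: 1/n_f = τ_a/S_se + τ_m/S_sy = 55.404/160 + 167.25/432 = 0.34627 + 0.38716 = 0.73343
n_f = 1/0.73343 = 1.363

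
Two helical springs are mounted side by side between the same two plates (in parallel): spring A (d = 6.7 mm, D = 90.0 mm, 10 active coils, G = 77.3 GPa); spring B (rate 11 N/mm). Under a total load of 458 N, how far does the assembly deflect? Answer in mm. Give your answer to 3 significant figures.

33.5 mm

k_A = Gd⁴/(8D³N_a) = (77.3×10³)(6.7⁴)/(8·90.0³·10) = 2.6709 N/mm
Parallel: k_eq = 2.6709 + 11 = 13.671 N/mm
δ = F/k_eq = 458/13.671 = 33.502 mm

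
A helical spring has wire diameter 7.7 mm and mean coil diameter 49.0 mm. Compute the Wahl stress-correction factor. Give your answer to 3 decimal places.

C = D/d = 49.0/7.7 = 6.3636
K_W = (4C−1)/(4C−4) + 0.615/C = 24.455/21.455 + 0.0966 = 1.2365

1.236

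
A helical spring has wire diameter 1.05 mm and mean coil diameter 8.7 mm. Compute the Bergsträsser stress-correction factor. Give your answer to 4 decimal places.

1.1659

C = D/d = 8.7/1.05 = 8.2857
K_B = (4C+2)/(4C−3) = 35.143/30.143 = 1.1659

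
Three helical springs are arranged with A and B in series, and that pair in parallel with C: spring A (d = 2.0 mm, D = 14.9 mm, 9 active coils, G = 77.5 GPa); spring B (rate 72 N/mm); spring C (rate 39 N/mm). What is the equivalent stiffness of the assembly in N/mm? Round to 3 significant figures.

43.9 N/mm

k_A = Gd⁴/(8D³N_a) = (77.5×10³)(2.0⁴)/(8·14.9³·9) = 5.2063 N/mm
Springs A,B series: k_AB = 1/(1/5.2063+1/72) = 4.8552 N/mm; parallel with C: k_eq = 4.8552+39 = 43.855 N/mm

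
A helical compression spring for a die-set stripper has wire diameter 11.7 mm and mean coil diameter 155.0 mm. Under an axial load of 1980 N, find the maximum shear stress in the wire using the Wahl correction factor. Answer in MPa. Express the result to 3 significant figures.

540 MPa

Spring index C = D/d = 155.0/11.7 = 13.2479
K_W = (4C−1)/(4C−4) + 0.615/C = 51.991/48.991 + 0.0464 = 1.1077
τ₀ = 8FD/(πd³) = 8·1980·155.0/(π·11.7³) = 2.4552e+06/5031.6 = 487.95 MPa
τ_max = K·τ₀ = 1.1077 × 487.95 = 540.49 MPa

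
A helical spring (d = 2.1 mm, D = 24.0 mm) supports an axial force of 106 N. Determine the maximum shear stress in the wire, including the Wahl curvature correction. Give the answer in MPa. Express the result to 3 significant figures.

Spring index C = D/d = 24.0/2.1 = 11.4286
K_W = (4C−1)/(4C−4) + 0.615/C = 44.714/41.714 + 0.0538 = 1.1257
τ₀ = 8FD/(πd³) = 8·106·24.0/(π·2.1³) = 20352/29.094 = 699.52 MPa
τ_max = K·τ₀ = 1.1257 × 699.52 = 787.47 MPa

787 MPa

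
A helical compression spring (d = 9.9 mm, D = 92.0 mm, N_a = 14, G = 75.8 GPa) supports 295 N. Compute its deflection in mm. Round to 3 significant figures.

35.3 mm

k = Gd⁴/(8D³N_a) = (75.8×10³)(9.9⁴)/(8·92.0³·14) = 8.3489 N/mm
δ = F/k = 295 / 8.3489 = 35.334 mm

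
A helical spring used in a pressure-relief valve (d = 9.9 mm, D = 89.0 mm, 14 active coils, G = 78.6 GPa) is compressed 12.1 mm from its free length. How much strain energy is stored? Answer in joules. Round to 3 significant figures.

0.700 J

k = Gd⁴/(8D³N_a) = (78.6×10³)(9.9⁴)/(8·89.0³·14) = 9.5626 N/mm
U = ½kδ² = 0.5 × 9.5626 × 12.1² = 700.03 N·mm = 0.70003 J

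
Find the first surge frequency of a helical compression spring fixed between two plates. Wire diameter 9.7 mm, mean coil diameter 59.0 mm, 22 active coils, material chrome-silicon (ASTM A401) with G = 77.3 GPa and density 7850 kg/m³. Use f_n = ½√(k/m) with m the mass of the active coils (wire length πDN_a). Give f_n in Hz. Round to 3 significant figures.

44.7 Hz

k = Gd⁴/(8D³N_a) = (77.3×10³)(9.7⁴)/(8·59.0³·22) = 18.932 N/mm = 18932 N/m
Wire length L = πDN_a = π·59.0·22 = 4077.8 mm
m = ρ·(πd²/4)·L = 7850 × 73.898×10⁻⁶ m² × 4.0778 m = 2.3655 kg
f_n = ½√(k/m) = 0.5·√(18932/2.3655) = 0.5·√(8003.3) = 44.731 Hz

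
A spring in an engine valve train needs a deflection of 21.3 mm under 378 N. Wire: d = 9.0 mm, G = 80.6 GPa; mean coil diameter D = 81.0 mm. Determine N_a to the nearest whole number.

Required rate k = F/δ = 378/21.3 = 17.746 N/mm
N_a = Gd⁴/(8D³k) = (80.6×10³ × 9.0⁴)/(8 × 81.0³ × 17.746)
    = 5.28817e+08 / 7.54497e+07 = 7.009 → 7 coils

7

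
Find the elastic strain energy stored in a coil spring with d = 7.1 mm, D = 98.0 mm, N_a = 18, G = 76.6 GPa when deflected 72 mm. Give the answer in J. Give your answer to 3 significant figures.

3.72 J

k = Gd⁴/(8D³N_a) = (76.6×10³)(7.1⁴)/(8·98.0³·18) = 1.4362 N/mm
U = ½kδ² = 0.5 × 1.4362 × 72² = 3722.7 N·mm = 3.7227 J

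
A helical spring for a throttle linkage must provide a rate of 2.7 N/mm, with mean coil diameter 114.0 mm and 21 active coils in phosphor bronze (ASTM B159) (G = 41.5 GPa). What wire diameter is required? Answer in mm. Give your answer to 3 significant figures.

d = (8D³N_a·k / G)^(1/4) = (8·114.0³·21·2.7 / (41.5×10³))^0.25
  = (16193)^0.25 = 11.2807 mm

11.3 mm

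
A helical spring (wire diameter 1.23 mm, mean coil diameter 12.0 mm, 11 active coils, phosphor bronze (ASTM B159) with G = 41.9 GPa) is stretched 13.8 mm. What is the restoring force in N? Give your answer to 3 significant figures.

8.70 N

k = Gd⁴/(8D³N_a) = (41.9×10³)(1.23⁴)/(8·12.0³·11) = 0.63068 N/mm
F = k·δ = 0.63068 × 13.8 = 8.7034 N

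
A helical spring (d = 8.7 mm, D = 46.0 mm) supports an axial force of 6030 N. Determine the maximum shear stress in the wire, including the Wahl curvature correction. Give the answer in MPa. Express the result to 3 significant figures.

Spring index C = D/d = 46.0/8.7 = 5.2874
K_W = (4C−1)/(4C−4) + 0.615/C = 20.149/17.149 + 0.1163 = 1.2912
τ₀ = 8FD/(πd³) = 8·6030·46.0/(π·8.7³) = 2.21904e+06/2068.7 = 1072.6 MPa
τ_max = K·τ₀ = 1.2912 × 1072.6 = 1385.1 MPa

1390 MPa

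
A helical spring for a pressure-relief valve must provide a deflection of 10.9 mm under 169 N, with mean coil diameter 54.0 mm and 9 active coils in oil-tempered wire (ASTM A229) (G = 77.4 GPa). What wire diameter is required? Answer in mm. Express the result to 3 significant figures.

6.90 mm

Required rate k = F/δ = 169/10.9 = 15.505 N/mm
d = (8D³N_a·k / G)^(1/4) = (8·54.0³·9·15.505 / (77.4×10³))^0.25
  = (2271.1)^0.25 = 6.9033 mm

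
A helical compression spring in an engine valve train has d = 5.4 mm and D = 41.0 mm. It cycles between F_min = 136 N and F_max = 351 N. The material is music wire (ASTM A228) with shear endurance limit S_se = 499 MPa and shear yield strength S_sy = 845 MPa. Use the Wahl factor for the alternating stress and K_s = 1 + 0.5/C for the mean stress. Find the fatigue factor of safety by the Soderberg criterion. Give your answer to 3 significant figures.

C = D/d = 41.0/5.4 = 7.5926; K_W = (4C−1)/(4C−4)+0.615/C = 1.1948; K_s = 1+0.5/C = 1.0659
F_a = (F_max−F_min)/2 = 107.5 N; F_m = (F_max+F_min)/2 = 243.5 N
τ_a = K_W·8F_aD/(πd³) = 1.1948 × 71.277 = 85.16 MPa
τ_m = K_s·8F_mD/(πd³) = 1.0659 × 161.45 = 172.08 MPa
Soderberg: 1/n_f = τ_a/S_se + τ_m/S_sy = 85.16/499 + 172.08/845 = 0.17066 + 0.20365 = 0.37431
n_f = 1/0.37431 = 2.672

2.67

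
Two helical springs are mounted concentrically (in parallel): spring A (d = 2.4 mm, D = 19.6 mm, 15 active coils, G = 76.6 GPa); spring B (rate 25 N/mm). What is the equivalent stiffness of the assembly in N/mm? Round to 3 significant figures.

k_A = Gd⁴/(8D³N_a) = (76.6×10³)(2.4⁴)/(8·19.6³·15) = 2.8127 N/mm
Parallel: k_eq = 2.8127 + 25 = 27.813 N/mm

27.8 N/mm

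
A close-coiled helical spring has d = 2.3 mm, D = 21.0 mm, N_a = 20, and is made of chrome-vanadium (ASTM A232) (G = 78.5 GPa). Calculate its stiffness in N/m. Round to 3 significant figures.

1480 N/m

k = Gd⁴/(8D³N_a) = (78.5×10³ × 2.3⁴) / (8 × 21.0³ × 20)
  = 2.19675e+06 / 1.48176e+06 = 1.4825 N/mm = 1482.5 N/m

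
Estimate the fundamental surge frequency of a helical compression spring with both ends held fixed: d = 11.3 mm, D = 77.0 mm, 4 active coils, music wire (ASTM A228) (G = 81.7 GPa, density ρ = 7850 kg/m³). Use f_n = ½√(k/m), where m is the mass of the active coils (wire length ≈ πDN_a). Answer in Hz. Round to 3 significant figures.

k = Gd⁴/(8D³N_a) = (81.7×10³)(11.3⁴)/(8·77.0³·4) = 91.183 N/mm = 91183 N/m
Wire length L = πDN_a = π·77.0·4 = 967.61 mm
m = ρ·(πd²/4)·L = 7850 × 100.29×10⁻⁶ m² × 0.96761 m = 0.76176 kg
f_n = ½√(k/m) = 0.5·√(91183/0.76176) = 0.5·√(1.197e+05) = 172.99 Hz

173 Hz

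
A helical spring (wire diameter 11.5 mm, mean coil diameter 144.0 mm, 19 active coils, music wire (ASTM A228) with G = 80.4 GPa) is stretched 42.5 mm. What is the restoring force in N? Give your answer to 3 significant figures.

132 N

k = Gd⁴/(8D³N_a) = (80.4×10³)(11.5⁴)/(8·144.0³·19) = 3.0982 N/mm
F = k·δ = 3.0982 × 42.5 = 131.68 N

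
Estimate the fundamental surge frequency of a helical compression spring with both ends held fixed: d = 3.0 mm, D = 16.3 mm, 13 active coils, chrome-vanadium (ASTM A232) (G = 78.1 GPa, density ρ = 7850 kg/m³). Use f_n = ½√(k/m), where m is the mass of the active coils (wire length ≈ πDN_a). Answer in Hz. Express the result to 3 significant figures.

308 Hz

k = Gd⁴/(8D³N_a) = (78.1×10³)(3.0⁴)/(8·16.3³·13) = 14.046 N/mm = 14046 N/m
Wire length L = πDN_a = π·16.3·13 = 665.7 mm
m = ρ·(πd²/4)·L = 7850 × 7.0686×10⁻⁶ m² × 0.6657 m = 0.036939 kg
f_n = ½√(k/m) = 0.5·√(14046/0.036939) = 0.5·√(3.8024e+05) = 308.32 Hz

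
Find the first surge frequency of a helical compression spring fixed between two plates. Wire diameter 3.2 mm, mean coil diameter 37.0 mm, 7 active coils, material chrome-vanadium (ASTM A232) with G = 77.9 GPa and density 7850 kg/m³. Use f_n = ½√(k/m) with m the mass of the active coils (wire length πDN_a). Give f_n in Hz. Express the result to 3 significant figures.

118 Hz

k = Gd⁴/(8D³N_a) = (77.9×10³)(3.2⁴)/(8·37.0³·7) = 2.8797 N/mm = 2879.7 N/m
Wire length L = πDN_a = π·37.0·7 = 813.67 mm
m = ρ·(πd²/4)·L = 7850 × 8.0425×10⁻⁶ m² × 0.81367 m = 0.05137 kg
f_n = ½√(k/m) = 0.5·√(2879.7/0.05137) = 0.5·√(56058) = 118.38 Hz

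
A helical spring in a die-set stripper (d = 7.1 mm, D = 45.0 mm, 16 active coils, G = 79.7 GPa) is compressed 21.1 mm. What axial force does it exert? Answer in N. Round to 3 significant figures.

366 N

k = Gd⁴/(8D³N_a) = (79.7×10³)(7.1⁴)/(8·45.0³·16) = 17.364 N/mm
F = k·δ = 17.364 × 21.1 = 366.38 N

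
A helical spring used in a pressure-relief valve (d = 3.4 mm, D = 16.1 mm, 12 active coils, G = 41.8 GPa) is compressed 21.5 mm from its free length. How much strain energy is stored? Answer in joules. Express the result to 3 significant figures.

k = Gd⁴/(8D³N_a) = (41.8×10³)(3.4⁴)/(8·16.1³·12) = 13.943 N/mm
U = ½kδ² = 0.5 × 13.943 × 21.5² = 3222.5 N·mm = 3.2225 J

3.22 J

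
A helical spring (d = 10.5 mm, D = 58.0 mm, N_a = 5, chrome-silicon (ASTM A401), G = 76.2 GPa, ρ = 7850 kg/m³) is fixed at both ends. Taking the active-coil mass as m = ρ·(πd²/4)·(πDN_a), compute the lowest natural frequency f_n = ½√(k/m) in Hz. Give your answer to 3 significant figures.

219 Hz

k = Gd⁴/(8D³N_a) = (76.2×10³)(10.5⁴)/(8·58.0³·5) = 118.68 N/mm = 1.1868e+05 N/m
Wire length L = πDN_a = π·58.0·5 = 911.06 mm
m = ρ·(πd²/4)·L = 7850 × 86.59×10⁻⁶ m² × 0.91106 m = 0.61928 kg
f_n = ½√(k/m) = 0.5·√(1.1868e+05/0.61928) = 0.5·√(1.9164e+05) = 218.88 Hz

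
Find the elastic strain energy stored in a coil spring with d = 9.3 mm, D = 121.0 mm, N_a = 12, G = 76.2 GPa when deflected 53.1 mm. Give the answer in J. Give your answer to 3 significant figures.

k = Gd⁴/(8D³N_a) = (76.2×10³)(9.3⁴)/(8·121.0³·12) = 3.3517 N/mm
U = ½kδ² = 0.5 × 3.3517 × 53.1² = 4725.2 N·mm = 4.7252 J

4.73 J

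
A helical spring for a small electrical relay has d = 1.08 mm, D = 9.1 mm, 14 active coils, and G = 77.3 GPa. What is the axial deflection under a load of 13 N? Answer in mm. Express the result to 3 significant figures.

10.4 mm

k = Gd⁴/(8D³N_a) = (77.3×10³)(1.08⁴)/(8·9.1³·14) = 1.246 N/mm
δ = F/k = 13 / 1.246 = 10.433 mm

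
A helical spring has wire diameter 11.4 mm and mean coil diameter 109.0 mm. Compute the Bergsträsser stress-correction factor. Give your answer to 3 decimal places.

C = D/d = 109.0/11.4 = 9.5614
K_B = (4C+2)/(4C−3) = 40.246/35.246 = 1.1419

1.142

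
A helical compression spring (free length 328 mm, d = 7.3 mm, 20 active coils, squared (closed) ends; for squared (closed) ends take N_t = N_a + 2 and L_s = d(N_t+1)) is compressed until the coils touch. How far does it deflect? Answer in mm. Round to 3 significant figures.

N_t = 22; L_s = 7.3·23 = 167.9 mm
δ_solid = L₀ − L_s = 328 − 167.9 = 160.1 mm

160 mm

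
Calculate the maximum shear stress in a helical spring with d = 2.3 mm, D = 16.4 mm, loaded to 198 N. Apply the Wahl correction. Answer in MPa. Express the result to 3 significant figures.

Spring index C = D/d = 16.4/2.3 = 7.1304
K_W = (4C−1)/(4C−4) + 0.615/C = 27.522/24.522 + 0.0863 = 1.2086
τ₀ = 8FD/(πd³) = 8·198·16.4/(π·2.3³) = 25977.6/38.224 = 679.62 MPa
τ_max = K·τ₀ = 1.2086 × 679.62 = 821.38 MPa

821 MPa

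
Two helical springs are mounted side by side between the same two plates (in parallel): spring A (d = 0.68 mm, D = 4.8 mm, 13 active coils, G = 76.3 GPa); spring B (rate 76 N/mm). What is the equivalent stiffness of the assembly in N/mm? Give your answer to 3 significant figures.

k_A = Gd⁴/(8D³N_a) = (76.3×10³)(0.68⁴)/(8·4.8³·13) = 1.4184 N/mm
Parallel: k_eq = 1.4184 + 76 = 77.418 N/mm

77.4 N/mm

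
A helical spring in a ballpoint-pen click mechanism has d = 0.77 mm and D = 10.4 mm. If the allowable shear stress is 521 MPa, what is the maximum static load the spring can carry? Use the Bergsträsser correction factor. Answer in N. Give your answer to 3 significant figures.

C = D/d = 10.4/0.77 = 13.5065
K_B = (4C+2)/(4C−3) = 56.026/51.026 = 1.0980
τ_max = K·8FD/(πd³) → F_max = τ_allow·πd³/(8DK)
F_max = 521·π·0.77³/(8·10.4·1.0980) = 747.24/91.353 = 8.1797 N

8.18 N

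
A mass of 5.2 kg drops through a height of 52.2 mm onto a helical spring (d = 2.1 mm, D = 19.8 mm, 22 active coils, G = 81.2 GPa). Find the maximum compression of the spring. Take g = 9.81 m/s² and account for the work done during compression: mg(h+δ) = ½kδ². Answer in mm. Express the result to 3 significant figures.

k = Gd⁴/(8D³N_a) = (81.2×10³)(2.1⁴)/(8·19.8³·22) = 1.1559 N/mm
W = mg = 5.2 × 9.81 = 51.012 N
½kδ² − Wδ − Wh = 0 → δ = (W + √(W² + 2kWh))/k
δ = (51.012 + √(2602.2 + 6155.99))/1.1559 = (51.012 + 93.585)/1.1559 = 125.09 mm

125 mm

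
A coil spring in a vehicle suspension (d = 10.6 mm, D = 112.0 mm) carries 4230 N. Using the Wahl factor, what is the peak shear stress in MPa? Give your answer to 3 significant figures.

Spring index C = D/d = 112.0/10.6 = 10.5660
K_W = (4C−1)/(4C−4) + 0.615/C = 41.264/38.264 + 0.0582 = 1.1366
τ₀ = 8FD/(πd³) = 8·4230·112.0/(π·10.6³) = 3.79008e+06/3741.7 = 1012.9 MPa
τ_max = K·τ₀ = 1.1366 × 1012.9 = 1151.3 MPa

1150 MPa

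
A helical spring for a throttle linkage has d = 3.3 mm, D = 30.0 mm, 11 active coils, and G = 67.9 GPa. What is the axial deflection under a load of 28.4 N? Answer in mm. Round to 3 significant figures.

8.38 mm

k = Gd⁴/(8D³N_a) = (67.9×10³)(3.3⁴)/(8·30.0³·11) = 3.3891 N/mm
δ = F/k = 28.4 / 3.3891 = 8.3799 mm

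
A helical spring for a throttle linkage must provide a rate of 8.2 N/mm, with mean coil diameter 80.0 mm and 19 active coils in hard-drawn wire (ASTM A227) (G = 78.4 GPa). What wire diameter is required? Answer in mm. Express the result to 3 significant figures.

9.50 mm

d = (8D³N_a·k / G)^(1/4) = (8·80.0³·19·8.2 / (78.4×10³))^0.25
  = (8139.8)^0.25 = 9.4985 mm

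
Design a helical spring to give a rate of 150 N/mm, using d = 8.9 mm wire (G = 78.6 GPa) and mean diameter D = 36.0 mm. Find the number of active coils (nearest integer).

9

N_a = Gd⁴/(8D³k) = (78.6×10³ × 8.9⁴)/(8 × 36.0³ × 150)
    = 4.93154e+08 / 5.59872e+07 = 8.808 → 9 coils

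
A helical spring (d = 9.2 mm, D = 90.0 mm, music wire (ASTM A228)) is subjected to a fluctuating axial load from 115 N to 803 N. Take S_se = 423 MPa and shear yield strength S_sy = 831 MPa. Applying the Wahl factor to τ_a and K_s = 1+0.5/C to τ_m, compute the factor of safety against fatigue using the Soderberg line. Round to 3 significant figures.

2.24

C = D/d = 90.0/9.2 = 9.7826; K_W = (4C−1)/(4C−4)+0.615/C = 1.1483; K_s = 1+0.5/C = 1.0511
F_a = (F_max−F_min)/2 = 344 N; F_m = (F_max+F_min)/2 = 459 N
τ_a = K_W·8F_aD/(πd³) = 1.1483 × 101.25 = 116.26 MPa
τ_m = K_s·8F_mD/(πd³) = 1.0511 × 135.09 = 142 MPa
Soderberg: 1/n_f = τ_a/S_se + τ_m/S_sy = 116.26/423 + 142/831 = 0.27484 + 0.17088 = 0.44571
n_f = 1/0.44571 = 2.244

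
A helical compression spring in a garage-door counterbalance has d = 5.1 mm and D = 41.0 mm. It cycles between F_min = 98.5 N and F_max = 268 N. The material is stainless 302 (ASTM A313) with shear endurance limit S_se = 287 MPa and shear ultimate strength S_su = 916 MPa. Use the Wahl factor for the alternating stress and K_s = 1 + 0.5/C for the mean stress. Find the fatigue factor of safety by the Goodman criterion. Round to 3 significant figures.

2.26

C = D/d = 41.0/5.1 = 8.0392; K_W = (4C−1)/(4C−4)+0.615/C = 1.1830; K_s = 1+0.5/C = 1.0622
F_a = (F_max−F_min)/2 = 84.75 N; F_m = (F_max+F_min)/2 = 183.25 N
τ_a = K_W·8F_aD/(πd³) = 1.1830 × 66.704 = 78.914 MPa
τ_m = K_s·8F_mD/(πd³) = 1.0622 × 144.23 = 153.2 MPa
Goodman: 1/n_f = τ_a/S_se + τ_m/S_su = 78.914/287 + 153.2/916 = 0.27496 + 0.16725 = 0.44221
n_f = 1/0.44221 = 2.261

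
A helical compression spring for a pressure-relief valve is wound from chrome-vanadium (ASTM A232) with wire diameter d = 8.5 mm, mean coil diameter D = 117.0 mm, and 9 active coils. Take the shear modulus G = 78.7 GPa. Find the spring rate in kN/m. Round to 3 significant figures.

k = Gd⁴/(8D³N_a) = (78.7×10³ × 8.5⁴) / (8 × 117.0³ × 9)
  = 4.10819e+08 / 1.15316e+08 = 3.5625 N/mm

3.56 kN/m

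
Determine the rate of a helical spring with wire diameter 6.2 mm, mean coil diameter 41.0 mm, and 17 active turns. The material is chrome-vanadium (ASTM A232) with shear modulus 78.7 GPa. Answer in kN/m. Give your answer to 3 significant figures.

12.4 kN/m

k = Gd⁴/(8D³N_a) = (78.7×10³ × 6.2⁴) / (8 × 41.0³ × 17)
  = 1.1629e+08 / 9.37326e+06 = 12.407 N/mm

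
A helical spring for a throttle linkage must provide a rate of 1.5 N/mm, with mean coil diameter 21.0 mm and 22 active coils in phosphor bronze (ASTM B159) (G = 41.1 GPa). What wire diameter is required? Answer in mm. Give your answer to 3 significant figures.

2.78 mm

d = (8D³N_a·k / G)^(1/4) = (8·21.0³·22·1.5 / (41.1×10³))^0.25
  = (59.487)^0.25 = 2.7772 mm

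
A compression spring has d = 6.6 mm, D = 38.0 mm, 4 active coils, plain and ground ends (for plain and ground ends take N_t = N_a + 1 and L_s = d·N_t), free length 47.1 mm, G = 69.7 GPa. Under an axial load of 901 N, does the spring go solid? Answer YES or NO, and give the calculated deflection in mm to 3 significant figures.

NO, δ = 12.0 mm

k = Gd⁴/(8D³N_a) = (69.7×10³)(6.6⁴)/(8·38.0³·4) = 75.32 N/mm
N_t = 5; L_s = 6.6·5 = 33 mm; δ_solid = L₀ − L_s = 47.1 − 33 = 14.1 mm
δ = F/k = 901/75.32 = 11.962 mm
δ < δ_solid → spring does not go solid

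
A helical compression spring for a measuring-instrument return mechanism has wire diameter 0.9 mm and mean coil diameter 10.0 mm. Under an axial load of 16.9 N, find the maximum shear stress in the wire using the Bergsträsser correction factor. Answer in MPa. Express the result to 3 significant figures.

Spring index C = D/d = 10.0/0.9 = 11.1111
K_B = (4C+2)/(4C−3) = 46.444/41.444 = 1.1206
τ₀ = 8FD/(πd³) = 8·16.9·10.0/(π·0.9³) = 1352/2.2902 = 590.34 MPa
τ_max = K·τ₀ = 1.1206 × 590.34 = 661.56 MPa

662 MPa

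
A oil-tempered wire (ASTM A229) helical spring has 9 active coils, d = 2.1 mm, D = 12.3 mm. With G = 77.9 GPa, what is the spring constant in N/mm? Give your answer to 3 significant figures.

k = Gd⁴/(8D³N_a) = (77.9×10³ × 2.1⁴) / (8 × 12.3³ × 9)
  = 1.51501e+06 / 133982 = 11.308 N/mm

11.3 N/mm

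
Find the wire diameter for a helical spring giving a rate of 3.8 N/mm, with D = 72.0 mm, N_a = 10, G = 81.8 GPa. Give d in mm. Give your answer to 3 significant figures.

6.10 mm

d = (8D³N_a·k / G)^(1/4) = (8·72.0³·10·3.8 / (81.8×10³))^0.25
  = (1387.1)^0.25 = 6.1028 mm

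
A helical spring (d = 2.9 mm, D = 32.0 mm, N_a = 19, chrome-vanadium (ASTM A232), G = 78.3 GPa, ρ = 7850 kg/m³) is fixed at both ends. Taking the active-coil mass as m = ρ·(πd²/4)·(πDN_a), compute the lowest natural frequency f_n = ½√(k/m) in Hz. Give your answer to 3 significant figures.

k = Gd⁴/(8D³N_a) = (78.3×10³)(2.9⁴)/(8·32.0³·19) = 1.1119 N/mm = 1111.9 N/m
Wire length L = πDN_a = π·32.0·19 = 1910.1 mm
m = ρ·(πd²/4)·L = 7850 × 6.6052×10⁻⁶ m² × 1.9101 m = 0.09904 kg
f_n = ½√(k/m) = 0.5·√(1111.9/0.09904) = 0.5·√(11227) = 52.978 Hz

53.0 Hz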